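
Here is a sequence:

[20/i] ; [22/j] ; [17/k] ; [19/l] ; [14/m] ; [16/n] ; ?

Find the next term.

First part goes 20, 22, 17, 19, 14, 16 → 11 (alternating steps +2, −5, +2, −5, …).
Letter: letters move forward 1 place in the alphabet, so i, j, k, l, m, n → o.
So the next term is [11/o].

[11/o]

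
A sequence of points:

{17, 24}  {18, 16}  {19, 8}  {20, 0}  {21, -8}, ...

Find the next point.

{22, -16}

First component goes 17, 18, 19, 20, 21 → 22 (+1 each step).
Second component: −8 each step; 24, 16, 8, 0, -8 → -16.
Putting it together: {22, -16}.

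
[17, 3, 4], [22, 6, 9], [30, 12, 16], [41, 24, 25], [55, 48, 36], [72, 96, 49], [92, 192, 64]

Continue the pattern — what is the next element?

[115, 384, 81]

First value — differences are 5, 8, 11, … (increasing by 3 each time): 17, 22, 30, 41, 55, 72, 92 → 115.
Second value: ×2 each step; 3, 6, 12, 24, 48, 96, 192 → 384.
Third value: differences are 5, 7, 9, … (increasing by 2 each time); 4, 9, 16, 25, 36, 49, 64 → 81.
Putting it together: [115, 384, 81].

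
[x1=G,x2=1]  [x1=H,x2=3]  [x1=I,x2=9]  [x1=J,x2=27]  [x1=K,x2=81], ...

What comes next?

X1: G, H, I, J, K → L (letters move forward 1 place in the alphabet).
X2: 1, 3, 9, 27, 81 → 243 (×3 each step).
Putting it together: [x1=L,x2=243].

[x1=L,x2=243]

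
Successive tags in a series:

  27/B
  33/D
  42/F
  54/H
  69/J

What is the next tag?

First component: 27, 33, 42, 54, 69 → 87 (differences are 6, 9, 12, … (increasing by 3 each time)).
Letter: letters move forward 2 places in the alphabet, so B, D, F, H, J → L.
Combining the parts gives 87/L.

87/L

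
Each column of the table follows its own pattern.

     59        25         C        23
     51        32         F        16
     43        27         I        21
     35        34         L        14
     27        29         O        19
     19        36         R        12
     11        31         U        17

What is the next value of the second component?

For the first component, −8 each step: 59, 51, 43, 35, 27, 19, 11 → 3.
Second component — alternating steps +7, −5, +7, −5, …: 25, 32, 27, 34, 29, 36, 31 → 38.
Letter: C, F, I, L, O, R, U → X (letters move forward 3 places in the alphabet).
Fourth component: together with the second component always sums to 48; 23, 16, 21, 14, 19, 12, 17 → 10.

38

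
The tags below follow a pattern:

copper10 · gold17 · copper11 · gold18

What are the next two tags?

Metal — alternates copper ↔ gold: copper, gold, copper, gold → copper → gold.
Second component goes 10, 17, 11, 18 → 12 → 19 (alternating steps +7, −6, +7, −6, …).
Putting the parts together: copper12 and then gold19.

copper12, gold19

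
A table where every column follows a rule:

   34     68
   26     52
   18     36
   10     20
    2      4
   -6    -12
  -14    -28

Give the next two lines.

First component: 34, 26, 18, 10, 2, -6, -14 → -22 → -30 (−8 each step).
Second component: always 2 × the first component, so 68, 52, 36, 20, 4, -12, -28 → -44 → -60.
Putting the parts together: -22  -44 and then -30  -60.

-22  -44; -30  -60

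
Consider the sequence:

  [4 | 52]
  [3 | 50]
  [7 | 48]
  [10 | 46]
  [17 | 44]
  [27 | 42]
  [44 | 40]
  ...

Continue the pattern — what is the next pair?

[71 | 38]

First value: 4, 3, 7, 10, 17, 27, 44 → 71 (each term is the sum of the two before it).
Second value goes 52, 50, 48, 46, 44, 42, 40 → 38 (−2 each step).
Putting it together: [71 | 38].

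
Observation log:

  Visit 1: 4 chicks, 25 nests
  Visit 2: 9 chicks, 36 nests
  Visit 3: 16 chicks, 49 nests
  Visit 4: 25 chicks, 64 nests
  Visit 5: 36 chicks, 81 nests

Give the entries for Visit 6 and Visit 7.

Chicks: perfect squares: 2², 3², 4², …; 4, 9, 16, 25, 36 → 49 → 64.
Nests: perfect squares: 5², 6², 7², …; 25, 36, 49, 64, 81 → 100 → 121.
Putting the parts together: 49 chicks, 100 nests and then 64 chicks, 121 nests.

49 chicks, 100 nests; 64 chicks, 121 nests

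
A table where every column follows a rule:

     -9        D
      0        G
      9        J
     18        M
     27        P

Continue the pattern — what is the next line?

First component: +9 each step, so -9, 0, 9, 18, 27 → 36.
Letter: letters move forward 3 places in the alphabet, so D, G, J, M, P → S.
So the next line is 36  S.

36  S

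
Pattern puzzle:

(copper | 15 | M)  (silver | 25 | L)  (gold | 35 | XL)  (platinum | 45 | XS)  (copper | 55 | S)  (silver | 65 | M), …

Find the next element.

Metal: repeats copper → silver → gold → platinum; copper, silver, gold, platinum, copper, silver → gold.
Second value: 15, 25, 35, 45, 55, 65 → 75 (+10 each step).
Size goes M, L, XL, XS, S, M → L (repeats M → L → XL → XS → S).
So the next element is (gold | 75 | L).

(gold | 75 | L)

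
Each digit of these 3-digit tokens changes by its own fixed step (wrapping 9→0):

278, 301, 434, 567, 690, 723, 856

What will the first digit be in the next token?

First digit: +1 each step, mod 10, so 2, 3, 4, 5, 6, 7, 8 → 9.

9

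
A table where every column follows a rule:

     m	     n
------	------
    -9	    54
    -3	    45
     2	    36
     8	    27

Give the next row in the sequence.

Column m goes -9, -3, 2, 8 → 13 (alternating steps +6, +5, +6, +5, …).
Column n — −9 each step: 54, 45, 36, 27 → 18.
Combining the parts gives 13  18.

13  18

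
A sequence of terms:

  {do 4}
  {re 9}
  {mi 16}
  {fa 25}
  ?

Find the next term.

Note: runs through the solfège scale do→ti; do, re, mi, fa → sol.
Second entry: perfect squares: 2², 3², 4², …, so 4, 9, 16, 25 → 36.
So the next term is {sol 36}.

{sol 36}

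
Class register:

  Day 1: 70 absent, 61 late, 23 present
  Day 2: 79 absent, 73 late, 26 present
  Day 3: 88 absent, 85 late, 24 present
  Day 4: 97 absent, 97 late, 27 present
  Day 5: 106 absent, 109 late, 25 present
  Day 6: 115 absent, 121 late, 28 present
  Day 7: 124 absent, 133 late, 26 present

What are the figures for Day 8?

Absent goes 70, 79, 88, 97, 106, 115, 124 → 133 (+9 each step).
Late: +12 each step, so 61, 73, 85, 97, 109, 121, 133 → 145.
Present: alternating steps +3, −2, +3, −2, …; 23, 26, 24, 27, 25, 28, 26 → 29.
Putting it together: 133 absent, 145 late, 29 present.

133 absent, 145 late, 29 present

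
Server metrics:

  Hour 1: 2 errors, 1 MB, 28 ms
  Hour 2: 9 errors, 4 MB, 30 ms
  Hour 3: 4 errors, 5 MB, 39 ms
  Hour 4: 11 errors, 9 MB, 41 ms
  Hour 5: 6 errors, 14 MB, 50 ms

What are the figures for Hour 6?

13 errors, 23 MB, 52 ms

Errors: 2, 9, 4, 11, 6 → 13 (alternating steps +7, −5, +7, −5, …).
MB: each term is the sum of the two before it; 1, 4, 5, 9, 14 → 23.
For the ms, alternating steps +2, +9, +2, +9, …: 28, 30, 39, 41, 50 → 52.
So the next row is 13 errors, 23 MB, 52 ms.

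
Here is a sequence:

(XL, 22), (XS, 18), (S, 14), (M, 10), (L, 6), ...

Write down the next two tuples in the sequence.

(XL, 2), (XS, -2)

Size — runs through clothing sizes XS→XL: XL, XS, S, M, L → XL → XS.
Second component: 22, 18, 14, 10, 6 → 2 → -2 (−4 each step).
So the next two tuples are (XL, 2) and (XS, -2).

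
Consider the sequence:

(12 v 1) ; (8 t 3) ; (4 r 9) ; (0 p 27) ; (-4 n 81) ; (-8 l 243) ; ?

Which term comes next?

(-12 j 729)

First coordinate: −4 each step; 12, 8, 4, 0, -4, -8 → -12.
Letter — letters move back 2 places in the alphabet: v, t, r, p, n, l → j.
For the third coordinate, ×3 each step: 1, 3, 9, 27, 81, 243 → 729.
Putting it together: (-12 j 729).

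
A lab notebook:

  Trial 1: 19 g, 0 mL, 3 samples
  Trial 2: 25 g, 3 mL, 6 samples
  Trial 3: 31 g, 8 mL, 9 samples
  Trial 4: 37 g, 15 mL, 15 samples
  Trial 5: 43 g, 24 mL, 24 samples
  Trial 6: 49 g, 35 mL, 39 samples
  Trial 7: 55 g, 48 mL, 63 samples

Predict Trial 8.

61 g, 63 mL, 102 samples

G: 19, 25, 31, 37, 43, 49, 55 → 61 (+6 each step).
ML: differences are 3, 5, 7, … (increasing by 2 each time); 0, 3, 8, 15, 24, 35, 48 → 63.
Samples: each term is the sum of the two before it; 3, 6, 9, 15, 24, 39, 63 → 102.
So the next row is 61 g, 63 mL, 102 samples.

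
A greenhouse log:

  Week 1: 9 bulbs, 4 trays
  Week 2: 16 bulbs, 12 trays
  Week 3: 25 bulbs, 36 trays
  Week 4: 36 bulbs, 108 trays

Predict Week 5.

Bulbs: perfect squares: 3², 4², 5², …, so 9, 16, 25, 36 → 49.
Trays: ×3 each step, so 4, 12, 36, 108 → 324.
Combining the parts gives 49 bulbs, 324 trays.

49 bulbs, 324 trays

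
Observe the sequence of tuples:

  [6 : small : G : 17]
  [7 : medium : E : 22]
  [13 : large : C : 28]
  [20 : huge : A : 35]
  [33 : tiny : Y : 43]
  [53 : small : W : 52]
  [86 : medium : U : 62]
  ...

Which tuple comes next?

First part — each term is the sum of the two before it: 6, 7, 13, 20, 33, 53, 86 → 139.
Size: small, medium, large, huge, tiny, small, medium → large (repeats small → medium → large → huge → tiny).
Letter: letters move back 2 places in the alphabet, wrapping A→Z; G, E, C, A, Y, W, U → S.
Fourth part: differences are 5, 6, 7, … (increasing by 1 each time), so 17, 22, 28, 35, 43, 52, 62 → 73.
Combining the parts gives [139 : large : S : 73].

[139 : large : S : 73]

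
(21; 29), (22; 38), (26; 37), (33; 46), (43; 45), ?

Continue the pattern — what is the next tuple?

First value: differences are 1, 4, 7, … (increasing by 3 each time); 21, 22, 26, 33, 43 → 56.
Second value: alternating steps +9, −1, +9, −1, …; 29, 38, 37, 46, 45 → 54.
So the next tuple is (56; 54).

(56; 54)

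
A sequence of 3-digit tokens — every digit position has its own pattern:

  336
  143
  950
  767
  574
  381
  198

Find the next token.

905

First digit: −2 each step, mod 10; 3, 1, 9, 7, 5, 3, 1 → 9.
Second digit — +1 each step, mod 10: 3, 4, 5, 6, 7, 8, 9 → 0.
Third digit goes 6, 3, 0, 7, 4, 1, 8 → 5 (−3 each step, mod 10).
Putting it together: 905.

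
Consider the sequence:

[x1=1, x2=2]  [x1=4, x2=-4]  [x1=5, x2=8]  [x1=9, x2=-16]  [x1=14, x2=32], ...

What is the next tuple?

[x1=23, x2=-64]

X1 goes 1, 4, 5, 9, 14 → 23 (each term is the sum of the two before it).
For the x2, ×(-2) each step: 2, -4, 8, -16, 32 → -64.
Putting it together: [x1=23, x2=-64].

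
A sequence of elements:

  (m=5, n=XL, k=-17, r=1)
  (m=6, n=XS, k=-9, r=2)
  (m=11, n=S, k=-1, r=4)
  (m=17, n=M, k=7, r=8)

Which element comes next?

M: each term is the sum of the two before it; 5, 6, 11, 17 → 28.
N: runs through clothing sizes XS→XL; XL, XS, S, M → L.
K: +8 each step, so -17, -9, -1, 7 → 15.
R: ×2 each step; 1, 2, 4, 8 → 16.
Putting it together: (m=28, n=L, k=15, r=16).

(m=28, n=L, k=15, r=16)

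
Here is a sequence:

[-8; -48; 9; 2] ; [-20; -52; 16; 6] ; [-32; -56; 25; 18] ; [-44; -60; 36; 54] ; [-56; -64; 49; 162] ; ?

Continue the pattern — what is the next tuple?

[-68; -68; 64; 486]

First part: −12 each step, so -8, -20, -32, -44, -56 → -68.
Second part goes -48, -52, -56, -60, -64 → -68 (−4 each step).
Third part: 9, 16, 25, 36, 49 → 64 (perfect squares: 3², 4², 5², …).
Fourth part: 2, 6, 18, 54, 162 → 486 (×3 each step).
Combining the parts gives [-68; -68; 64; 486].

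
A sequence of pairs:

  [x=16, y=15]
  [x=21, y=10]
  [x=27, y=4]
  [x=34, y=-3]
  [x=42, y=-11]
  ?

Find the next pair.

X: differences are 5, 6, 7, … (increasing by 1 each time), so 16, 21, 27, 34, 42 → 51.
Y: 15, 10, 4, -3, -11 → -20 (together with the x always sums to 31).
So the next pair is [x=51, y=-20].

[x=51, y=-20]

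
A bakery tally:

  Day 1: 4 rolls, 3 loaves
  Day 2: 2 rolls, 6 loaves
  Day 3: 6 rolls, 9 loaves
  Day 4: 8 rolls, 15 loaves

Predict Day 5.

For the rolls, each term is the sum of the two before it: 4, 2, 6, 8 → 14.
Loaves: each term is the sum of the two before it; 3, 6, 9, 15 → 24.
Putting it together: 14 rolls, 24 loaves.

14 rolls, 24 loaves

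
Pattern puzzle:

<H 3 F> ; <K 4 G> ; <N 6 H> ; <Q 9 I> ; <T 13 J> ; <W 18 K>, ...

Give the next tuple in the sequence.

First letter goes H, K, N, Q, T, W → Z (letters move forward 3 places in the alphabet).
Second part: differences are 1, 2, 3, … (increasing by 1 each time), so 3, 4, 6, 9, 13, 18 → 24.
For the second letter, letters move forward 1 place in the alphabet: F, G, H, I, J, K → L.
So the next tuple is <Z 24 L>.

<Z 24 L>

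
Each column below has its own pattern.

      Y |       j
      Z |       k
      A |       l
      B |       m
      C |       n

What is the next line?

D  o

First letter: Y, Z, A, B, C → D (letters move forward 1 place in the alphabet, wrapping Z→A).
Second letter goes j, k, l, m, n → o (letters move forward 1 place in the alphabet).
Putting it together: D  o.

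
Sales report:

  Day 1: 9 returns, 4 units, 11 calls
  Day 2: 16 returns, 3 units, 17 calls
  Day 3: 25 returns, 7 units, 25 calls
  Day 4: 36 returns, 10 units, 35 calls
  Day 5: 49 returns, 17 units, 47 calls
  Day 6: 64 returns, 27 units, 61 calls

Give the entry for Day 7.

81 returns, 44 units, 77 calls

Returns goes 9, 16, 25, 36, 49, 64 → 81 (perfect squares: 3², 4², 5², …).
Units goes 4, 3, 7, 10, 17, 27 → 44 (each term is the sum of the two before it).
Calls — differences are 6, 8, 10, … (increasing by 2 each time): 11, 17, 25, 35, 47, 61 → 77.
Putting it together: 81 returns, 44 units, 77 calls.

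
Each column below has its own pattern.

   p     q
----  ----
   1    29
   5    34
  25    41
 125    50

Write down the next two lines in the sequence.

625  61; 3125  74

Column p: ×5 each step, so 1, 5, 25, 125 → 625 → 3125.
Column q: 29, 34, 41, 50 → 61 → 74 (differences are 5, 7, 9, … (increasing by 2 each time)).
Putting the parts together: 625  61 and then 3125  74.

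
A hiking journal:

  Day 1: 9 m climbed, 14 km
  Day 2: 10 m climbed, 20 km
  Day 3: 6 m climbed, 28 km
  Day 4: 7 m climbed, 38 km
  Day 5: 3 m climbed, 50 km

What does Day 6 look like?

4 m climbed, 64 km

For the m climbed, alternating steps +1, −4, +1, −4, …: 9, 10, 6, 7, 3 → 4.
For the km, differences are 6, 8, 10, … (increasing by 2 each time): 14, 20, 28, 38, 50 → 64.
So the next record is 4 m climbed, 64 km.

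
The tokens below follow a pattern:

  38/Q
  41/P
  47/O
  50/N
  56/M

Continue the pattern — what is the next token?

First component: alternating steps +3, +6, +3, +6, …, so 38, 41, 47, 50, 56 → 59.
Letter: letters move back 1 place in the alphabet; Q, P, O, N, M → L.
Combining the parts gives 59/L.

59/L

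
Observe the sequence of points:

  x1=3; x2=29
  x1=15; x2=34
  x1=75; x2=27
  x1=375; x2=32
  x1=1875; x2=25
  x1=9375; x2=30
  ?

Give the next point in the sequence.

X1: ×5 each step, so 3, 15, 75, 375, 1875, 9375 → 46875.
X2: alternating steps +5, −7, +5, −7, …; 29, 34, 27, 32, 25, 30 → 23.
So the next point is x1=46875; x2=23.

x1=46875; x2=23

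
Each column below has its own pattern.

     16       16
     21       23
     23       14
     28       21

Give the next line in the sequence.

30  12

For the first component, alternating steps +5, +2, +5, +2, …: 16, 21, 23, 28 → 30.
Second component: alternating steps +7, −9, +7, −9, …; 16, 23, 14, 21 → 12.
Putting it together: 30  12.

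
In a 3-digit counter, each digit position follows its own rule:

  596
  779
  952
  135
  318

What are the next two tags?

First digit: 5, 7, 9, 1, 3 → 5 → 7 (+2 each step, mod 10).
Second digit goes 9, 7, 5, 3, 1 → 9 → 7 (−2 each step, mod 10).
Third digit: 6, 9, 2, 5, 8 → 1 → 4 (+3 each step, mod 10).
So the next two tags are 591 and 774.

591, 774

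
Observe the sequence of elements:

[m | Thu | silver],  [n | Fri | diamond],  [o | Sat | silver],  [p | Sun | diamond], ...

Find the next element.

[q | Mon | silver]

Letter: letters move forward 1 place in the alphabet; m, n, o, p → q.
Day: runs through the weekdays Mon→Sun; Thu, Fri, Sat, Sun → Mon.
Rank: silver, diamond, silver, diamond → silver (alternates silver ↔ diamond).
Combining the parts gives [q | Mon | silver].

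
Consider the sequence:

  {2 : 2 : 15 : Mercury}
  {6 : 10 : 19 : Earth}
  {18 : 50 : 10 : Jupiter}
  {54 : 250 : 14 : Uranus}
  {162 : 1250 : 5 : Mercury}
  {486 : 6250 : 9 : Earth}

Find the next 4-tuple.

{1458 : 31250 : 0 : Jupiter}

First value: ×3 each step; 2, 6, 18, 54, 162, 486 → 1458.
Second value — ×5 each step: 2, 10, 50, 250, 1250, 6250 → 31250.
Third value: alternating steps +4, −9, +4, −9, …; 15, 19, 10, 14, 5, 9 → 0.
Planet: repeats Mercury → Earth → Jupiter → Uranus; Mercury, Earth, Jupiter, Uranus, Mercury, Earth → Jupiter.
Combining the parts gives {1458 : 31250 : 0 : Jupiter}.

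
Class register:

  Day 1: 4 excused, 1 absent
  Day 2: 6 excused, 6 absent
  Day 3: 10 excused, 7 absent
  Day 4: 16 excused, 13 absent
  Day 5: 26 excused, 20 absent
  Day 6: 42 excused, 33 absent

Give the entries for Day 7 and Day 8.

For the excused, each term is the sum of the two before it: 4, 6, 10, 16, 26, 42 → 68 → 110.
Absent: each term is the sum of the two before it, so 1, 6, 7, 13, 20, 33 → 53 → 86.
Putting the parts together: 68 excused, 53 absent and then 110 excused, 86 absent.

68 excused, 53 absent; 110 excused, 86 absent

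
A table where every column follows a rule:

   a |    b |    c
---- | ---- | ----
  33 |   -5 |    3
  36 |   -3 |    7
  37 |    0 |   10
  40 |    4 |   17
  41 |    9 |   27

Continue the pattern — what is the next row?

Column a: alternating steps +3, +1, +3, +1, …, so 33, 36, 37, 40, 41 → 44.
Column b: differences are 2, 3, 4, … (increasing by 1 each time); -5, -3, 0, 4, 9 → 15.
For the column c, each term is the sum of the two before it: 3, 7, 10, 17, 27 → 44.
So the next row is 44  15  44.

44  15  44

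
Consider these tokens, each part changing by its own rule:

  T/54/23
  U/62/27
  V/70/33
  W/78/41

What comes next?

X/86/51

Letter — letters move forward 1 place in the alphabet: T, U, V, W → X.
Second component: +8 each step, so 54, 62, 70, 78 → 86.
Third component: differences are 4, 6, 8, … (increasing by 2 each time); 23, 27, 33, 41 → 51.
So the next token is X/86/51.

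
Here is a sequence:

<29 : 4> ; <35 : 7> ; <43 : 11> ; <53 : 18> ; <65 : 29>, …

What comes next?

First coordinate: differences are 6, 8, 10, … (increasing by 2 each time); 29, 35, 43, 53, 65 → 79.
Second coordinate — each term is the sum of the two before it: 4, 7, 11, 18, 29 → 47.
Putting it together: <79 : 47>.

<79 : 47>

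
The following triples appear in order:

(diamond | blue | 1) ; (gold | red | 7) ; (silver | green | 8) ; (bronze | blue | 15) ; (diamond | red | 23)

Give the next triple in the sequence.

(gold | green | 38)

Rank: diamond, gold, silver, bronze, diamond → gold (repeats diamond → gold → silver → bronze).
For the colour, repeats blue → red → green: blue, red, green, blue, red → green.
Third value: each term is the sum of the two before it; 1, 7, 8, 15, 23 → 38.
Combining the parts gives (gold | green | 38).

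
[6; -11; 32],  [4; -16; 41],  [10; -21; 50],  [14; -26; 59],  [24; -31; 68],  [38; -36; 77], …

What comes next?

[62; -41; 86]

First entry: each term is the sum of the two before it, so 6, 4, 10, 14, 24, 38 → 62.
Second entry: −5 each step, so -11, -16, -21, -26, -31, -36 → -41.
Third entry: +9 each step; 32, 41, 50, 59, 68, 77 → 86.
So the next element is [62; -41; 86].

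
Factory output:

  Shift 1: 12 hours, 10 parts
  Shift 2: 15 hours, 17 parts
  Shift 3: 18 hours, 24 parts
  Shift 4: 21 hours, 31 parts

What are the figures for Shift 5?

24 hours, 38 parts

Hours: +3 each step; 12, 15, 18, 21 → 24.
Parts: 10, 17, 24, 31 → 38 (+7 each step).
Putting it together: 24 hours, 38 parts.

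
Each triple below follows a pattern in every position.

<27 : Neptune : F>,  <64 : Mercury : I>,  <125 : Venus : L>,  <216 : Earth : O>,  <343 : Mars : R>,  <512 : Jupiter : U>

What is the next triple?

<729 : Saturn : X>

First coordinate: perfect cubes: 3³, 4³, 5³, …; 27, 64, 125, 216, 343, 512 → 729.
For the planet, runs through the planets Mercury→Neptune: Neptune, Mercury, Venus, Earth, Mars, Jupiter → Saturn.
For the letter, letters move forward 3 places in the alphabet: F, I, L, O, R, U → X.
Putting it together: <729 : Saturn : X>.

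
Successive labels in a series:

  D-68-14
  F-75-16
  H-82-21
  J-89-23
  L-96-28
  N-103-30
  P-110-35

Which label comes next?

R-117-37

Letter — letters move forward 2 places in the alphabet: D, F, H, J, L, N, P → R.
Second component goes 68, 75, 82, 89, 96, 103, 110 → 117 (+7 each step).
Third component: 14, 16, 21, 23, 28, 30, 35 → 37 (alternating steps +2, +5, +2, +5, …).
So the next label is R-117-37.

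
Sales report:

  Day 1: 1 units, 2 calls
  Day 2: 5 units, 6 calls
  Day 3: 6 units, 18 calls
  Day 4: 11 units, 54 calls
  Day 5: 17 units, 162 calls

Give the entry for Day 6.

28 units, 486 calls

Units — each term is the sum of the two before it: 1, 5, 6, 11, 17 → 28.
Calls: ×3 each step, so 2, 6, 18, 54, 162 → 486.
Putting it together: 28 units, 486 calls.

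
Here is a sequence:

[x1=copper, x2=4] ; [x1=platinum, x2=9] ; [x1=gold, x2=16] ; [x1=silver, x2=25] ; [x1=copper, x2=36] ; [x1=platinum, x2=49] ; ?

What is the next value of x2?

64

For the x1, repeats copper → platinum → gold → silver: copper, platinum, gold, silver, copper, platinum → gold.
X2 — perfect squares: 2², 3², 4², …: 4, 9, 16, 25, 36, 49 → 64.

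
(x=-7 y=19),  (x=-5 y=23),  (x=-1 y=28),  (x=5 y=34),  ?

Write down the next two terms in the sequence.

X — differences are 2, 4, 6, … (increasing by 2 each time): -7, -5, -1, 5 → 13 → 23.
For the y, differences are 4, 5, 6, … (increasing by 1 each time): 19, 23, 28, 34 → 41 → 49.
So the next two terms are (x=13 y=41) and (x=23 y=49).

(x=13 y=41), (x=23 y=49)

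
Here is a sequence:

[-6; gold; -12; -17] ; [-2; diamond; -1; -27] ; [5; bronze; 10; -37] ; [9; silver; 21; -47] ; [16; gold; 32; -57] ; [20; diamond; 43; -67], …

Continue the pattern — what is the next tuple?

First coordinate: alternating steps +4, +7, +4, +7, …, so -6, -2, 5, 9, 16, 20 → 27.
Rank: repeats gold → diamond → bronze → silver; gold, diamond, bronze, silver, gold, diamond → bronze.
For the third coordinate, +11 each step: -12, -1, 10, 21, 32, 43 → 54.
Fourth coordinate: −10 each step, so -17, -27, -37, -47, -57, -67 → -77.
So the next tuple is [27; bronze; 54; -77].

[27; bronze; 54; -77]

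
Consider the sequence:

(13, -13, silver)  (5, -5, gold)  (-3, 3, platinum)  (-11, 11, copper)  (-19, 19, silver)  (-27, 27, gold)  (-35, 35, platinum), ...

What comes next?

(-43, 43, copper)

First component goes 13, 5, -3, -11, -19, -27, -35 → -43 (−8 each step).
Second component goes -13, -5, 3, 11, 19, 27, 35 → 43 (always the negative of the first component).
Metal: silver, gold, platinum, copper, silver, gold, platinum → copper (repeats silver → gold → platinum → copper).
So the next tuple is (-43, 43, copper).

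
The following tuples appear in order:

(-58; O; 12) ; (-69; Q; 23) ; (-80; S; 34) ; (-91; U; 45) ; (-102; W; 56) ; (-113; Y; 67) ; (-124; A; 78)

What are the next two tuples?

(-135; C; 89), (-146; E; 100)

First part: −11 each step, so -58, -69, -80, -91, -102, -113, -124 → -135 → -146.
Letter: letters move forward 2 places in the alphabet, wrapping Z→A, so O, Q, S, U, W, Y, A → C → E.
Third part: 12, 23, 34, 45, 56, 67, 78 → 89 → 100 (together with the first part always sums to -46).
Putting the parts together: (-135; C; 89) and then (-146; E; 100).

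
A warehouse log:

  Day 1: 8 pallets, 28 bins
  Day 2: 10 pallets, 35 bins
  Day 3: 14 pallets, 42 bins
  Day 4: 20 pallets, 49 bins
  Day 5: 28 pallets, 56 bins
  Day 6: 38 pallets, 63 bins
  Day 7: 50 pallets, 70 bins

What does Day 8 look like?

64 pallets, 77 bins

For the pallets, differences are 2, 4, 6, … (increasing by 2 each time): 8, 10, 14, 20, 28, 38, 50 → 64.
Bins — +7 each step: 28, 35, 42, 49, 56, 63, 70 → 77.
Putting it together: 64 pallets, 77 bins.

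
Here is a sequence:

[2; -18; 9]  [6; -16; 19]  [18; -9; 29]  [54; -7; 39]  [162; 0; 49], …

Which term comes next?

First value — ×3 each step: 2, 6, 18, 54, 162 → 486.
For the second value, alternating steps +2, +7, +2, +7, …: -18, -16, -9, -7, 0 → 2.
Third value goes 9, 19, 29, 39, 49 → 59 (+10 each step).
So the next term is [486; 2; 59].

[486; 2; 59]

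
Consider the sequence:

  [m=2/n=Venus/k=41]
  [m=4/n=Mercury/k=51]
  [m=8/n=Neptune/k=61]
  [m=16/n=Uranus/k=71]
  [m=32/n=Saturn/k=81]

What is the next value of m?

64

For the m, ×2 each step: 2, 4, 8, 16, 32 → 64.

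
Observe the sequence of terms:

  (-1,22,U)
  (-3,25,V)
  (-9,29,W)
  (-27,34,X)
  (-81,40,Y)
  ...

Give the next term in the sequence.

(-243,47,Z)

First slot: ×3 each step, so -1, -3, -9, -27, -81 → -243.
Second slot goes 22, 25, 29, 34, 40 → 47 (differences are 3, 4, 5, … (increasing by 1 each time)).
Letter: letters move forward 1 place in the alphabet, so U, V, W, X, Y → Z.
Combining the parts gives (-243,47,Z).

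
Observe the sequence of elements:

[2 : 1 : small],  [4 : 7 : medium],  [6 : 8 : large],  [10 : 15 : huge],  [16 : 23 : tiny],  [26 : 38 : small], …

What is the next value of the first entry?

First entry: each term is the sum of the two before it, so 2, 4, 6, 10, 16, 26 → 42.
Second entry — each term is the sum of the two before it: 1, 7, 8, 15, 23, 38 → 61.
Size goes small, medium, large, huge, tiny, small → medium (repeats small → medium → large → huge → tiny).

42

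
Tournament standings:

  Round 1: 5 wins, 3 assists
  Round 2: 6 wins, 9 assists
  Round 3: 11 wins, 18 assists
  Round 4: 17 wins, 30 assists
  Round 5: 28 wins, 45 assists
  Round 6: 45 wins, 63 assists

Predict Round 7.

Wins goes 5, 6, 11, 17, 28, 45 → 73 (each term is the sum of the two before it).
Assists: differences are 6, 9, 12, … (increasing by 3 each time); 3, 9, 18, 30, 45, 63 → 84.
Combining the parts gives 73 wins, 84 assists.

73 wins, 84 assists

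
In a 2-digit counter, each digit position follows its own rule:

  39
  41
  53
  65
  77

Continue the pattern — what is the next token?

For the first digit, +1 each step, mod 10: 3, 4, 5, 6, 7 → 8.
For the second digit, +2 each step, mod 10: 9, 1, 3, 5, 7 → 9.
Putting it together: 89.

89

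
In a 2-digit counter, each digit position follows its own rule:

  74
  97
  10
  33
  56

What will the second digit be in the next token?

For the first digit, +2 each step, mod 10: 7, 9, 1, 3, 5 → 7.
Second digit goes 4, 7, 0, 3, 6 → 9 (+3 each step, mod 10).

9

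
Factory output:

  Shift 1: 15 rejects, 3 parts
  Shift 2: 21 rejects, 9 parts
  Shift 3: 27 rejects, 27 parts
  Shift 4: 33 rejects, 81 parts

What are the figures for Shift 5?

39 rejects, 243 parts

For the rejects, +6 each step: 15, 21, 27, 33 → 39.
Parts: 3, 9, 27, 81 → 243 (×3 each step).
Putting it together: 39 rejects, 243 parts.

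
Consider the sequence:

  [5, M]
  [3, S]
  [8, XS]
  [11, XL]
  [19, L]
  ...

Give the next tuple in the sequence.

[30, M]

For the first value, each term is the sum of the two before it: 5, 3, 8, 11, 19 → 30.
Size: M, S, XS, XL, L → M (runs backward through clothing sizes XS→XL).
Combining the parts gives [30, M].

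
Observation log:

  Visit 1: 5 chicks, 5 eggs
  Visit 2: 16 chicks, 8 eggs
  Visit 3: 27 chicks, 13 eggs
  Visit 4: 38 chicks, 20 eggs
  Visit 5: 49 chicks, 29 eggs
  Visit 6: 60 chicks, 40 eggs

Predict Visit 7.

71 chicks, 53 eggs

Chicks: +11 each step, so 5, 16, 27, 38, 49, 60 → 71.
For the eggs, differences are 3, 5, 7, … (increasing by 2 each time): 5, 8, 13, 20, 29, 40 → 53.
So the next row is 71 chicks, 53 eggs.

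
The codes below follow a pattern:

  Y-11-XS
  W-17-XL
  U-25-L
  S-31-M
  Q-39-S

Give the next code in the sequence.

O-45-XS

Letter goes Y, W, U, S, Q → O (letters move back 2 places in the alphabet).
Second component: alternating steps +6, +8, +6, +8, …, so 11, 17, 25, 31, 39 → 45.
Size goes XS, XL, L, M, S → XS (runs backward through clothing sizes XS→XL).
Combining the parts gives O-45-XS.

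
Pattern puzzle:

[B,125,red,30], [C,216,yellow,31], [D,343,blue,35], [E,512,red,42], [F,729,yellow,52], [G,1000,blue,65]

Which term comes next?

[H,1331,red,81]

For the letter, letters move forward 1 place in the alphabet: B, C, D, E, F, G → H.
Second part goes 125, 216, 343, 512, 729, 1000 → 1331 (perfect cubes: 5³, 6³, 7³, …).
For the colour, repeats red → yellow → blue: red, yellow, blue, red, yellow, blue → red.
Fourth part — differences are 1, 4, 7, … (increasing by 3 each time): 30, 31, 35, 42, 52, 65 → 81.
Combining the parts gives [H,1331,red,81].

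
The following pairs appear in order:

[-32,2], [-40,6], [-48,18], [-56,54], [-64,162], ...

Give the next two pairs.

[-72,486], [-80,1458]

For the first entry, −8 each step: -32, -40, -48, -56, -64 → -72 → -80.
Second entry: ×3 each step; 2, 6, 18, 54, 162 → 486 → 1458.
So the next two pairs are [-72,486] and [-80,1458].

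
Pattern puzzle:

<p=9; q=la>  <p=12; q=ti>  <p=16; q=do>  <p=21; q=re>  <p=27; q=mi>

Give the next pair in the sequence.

<p=34; q=fa>

P goes 9, 12, 16, 21, 27 → 34 (differences are 3, 4, 5, … (increasing by 1 each time)).
Q: runs through the solfège scale do→ti, so la, ti, do, re, mi → fa.
So the next pair is <p=34; q=fa>.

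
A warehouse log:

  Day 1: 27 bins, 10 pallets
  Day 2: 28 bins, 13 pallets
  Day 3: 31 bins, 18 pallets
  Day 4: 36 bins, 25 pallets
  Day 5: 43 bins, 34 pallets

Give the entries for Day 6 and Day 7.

Bins: 27, 28, 31, 36, 43 → 52 → 63 (differences are 1, 3, 5, … (increasing by 2 each time)).
Pallets: 10, 13, 18, 25, 34 → 45 → 58 (differences are 3, 5, 7, … (increasing by 2 each time)).
So the next two lines are 52 bins, 45 pallets and 63 bins, 58 pallets.

52 bins, 45 pallets; 63 bins, 58 pallets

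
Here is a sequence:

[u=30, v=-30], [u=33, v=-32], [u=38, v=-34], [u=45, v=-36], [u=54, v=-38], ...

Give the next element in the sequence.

[u=65, v=-40]

For the u, differences are 3, 5, 7, … (increasing by 2 each time): 30, 33, 38, 45, 54 → 65.
V: −2 each step, so -30, -32, -34, -36, -38 → -40.
Combining the parts gives [u=65, v=-40].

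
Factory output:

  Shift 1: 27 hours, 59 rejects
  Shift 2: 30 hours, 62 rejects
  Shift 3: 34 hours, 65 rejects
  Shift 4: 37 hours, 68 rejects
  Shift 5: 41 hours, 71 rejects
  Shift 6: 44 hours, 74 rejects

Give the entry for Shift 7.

48 hours, 77 rejects

Hours: alternating steps +3, +4, +3, +4, …, so 27, 30, 34, 37, 41, 44 → 48.
For the rejects, +3 each step: 59, 62, 65, 68, 71, 74 → 77.
Combining the parts gives 48 hours, 77 rejects.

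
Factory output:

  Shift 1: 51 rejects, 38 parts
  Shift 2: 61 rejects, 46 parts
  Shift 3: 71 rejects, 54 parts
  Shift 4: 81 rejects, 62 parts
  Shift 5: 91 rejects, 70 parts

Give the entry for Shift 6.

101 rejects, 78 parts

Rejects — +10 each step: 51, 61, 71, 81, 91 → 101.
Parts: 38, 46, 54, 62, 70 → 78 (+8 each step).
Combining the parts gives 101 rejects, 78 parts.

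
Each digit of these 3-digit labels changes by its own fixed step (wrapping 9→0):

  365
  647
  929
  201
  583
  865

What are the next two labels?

147, 429

First digit — +3 each step, mod 10: 3, 6, 9, 2, 5, 8 → 1 → 4.
Second digit goes 6, 4, 2, 0, 8, 6 → 4 → 2 (−2 each step, mod 10).
Third digit: +2 each step, mod 10; 5, 7, 9, 1, 3, 5 → 7 → 9.
So the next two labels are 147 and 429.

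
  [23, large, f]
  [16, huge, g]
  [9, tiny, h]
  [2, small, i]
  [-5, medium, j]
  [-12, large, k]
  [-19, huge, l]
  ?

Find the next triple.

First coordinate goes 23, 16, 9, 2, -5, -12, -19 → -26 (−7 each step).
Size: repeats large → huge → tiny → small → medium, so large, huge, tiny, small, medium, large, huge → tiny.
Letter: f, g, h, i, j, k, l → m (letters move forward 1 place in the alphabet).
Combining the parts gives [-26, tiny, m].

[-26, tiny, m]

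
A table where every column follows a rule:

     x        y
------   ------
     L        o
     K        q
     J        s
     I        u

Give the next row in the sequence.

H  w

Column x — letters move back 1 place in the alphabet: L, K, J, I → H.
For the column y, letters move forward 2 places in the alphabet: o, q, s, u → w.
Putting it together: H  w.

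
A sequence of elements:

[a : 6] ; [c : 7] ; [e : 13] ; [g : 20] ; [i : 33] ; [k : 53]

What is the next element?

[m : 86]

Letter: letters move forward 2 places in the alphabet, so a, c, e, g, i, k → m.
For the second coordinate, each term is the sum of the two before it: 6, 7, 13, 20, 33, 53 → 86.
Putting it together: [m : 86].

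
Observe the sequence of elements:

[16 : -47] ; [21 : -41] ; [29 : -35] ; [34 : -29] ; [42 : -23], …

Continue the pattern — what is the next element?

First coordinate: alternating steps +5, +8, +5, +8, …, so 16, 21, 29, 34, 42 → 47.
Second coordinate: +6 each step, so -47, -41, -35, -29, -23 → -17.
Putting it together: [47 : -17].

[47 : -17]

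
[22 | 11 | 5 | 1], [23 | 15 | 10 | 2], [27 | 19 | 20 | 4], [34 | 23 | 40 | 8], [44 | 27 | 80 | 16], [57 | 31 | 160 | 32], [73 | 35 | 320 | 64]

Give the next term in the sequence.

[92 | 39 | 640 | 128]

First coordinate: differences are 1, 4, 7, … (increasing by 3 each time); 22, 23, 27, 34, 44, 57, 73 → 92.
Second coordinate — +4 each step: 11, 15, 19, 23, 27, 31, 35 → 39.
Third coordinate: ×2 each step, so 5, 10, 20, 40, 80, 160, 320 → 640.
Fourth coordinate: ×2 each step, so 1, 2, 4, 8, 16, 32, 64 → 128.
So the next term is [92 | 39 | 640 | 128].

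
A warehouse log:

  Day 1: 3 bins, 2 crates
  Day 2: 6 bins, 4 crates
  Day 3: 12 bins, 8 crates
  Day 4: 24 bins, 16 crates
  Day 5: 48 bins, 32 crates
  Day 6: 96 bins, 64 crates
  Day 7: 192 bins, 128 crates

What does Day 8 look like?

384 bins, 256 crates

Bins: 3, 6, 12, 24, 48, 96, 192 → 384 (×2 each step).
Crates goes 2, 4, 8, 16, 32, 64, 128 → 256 (×2 each step).
So the next line is 384 bins, 256 crates.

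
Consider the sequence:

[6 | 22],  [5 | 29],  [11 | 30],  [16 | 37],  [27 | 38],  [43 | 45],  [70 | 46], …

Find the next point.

[113 | 53]

First value goes 6, 5, 11, 16, 27, 43, 70 → 113 (each term is the sum of the two before it).
Second value: alternating steps +7, +1, +7, +1, …, so 22, 29, 30, 37, 38, 45, 46 → 53.
So the next point is [113 | 53].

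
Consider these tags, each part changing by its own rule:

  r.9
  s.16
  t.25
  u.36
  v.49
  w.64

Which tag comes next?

x.81

Letter: letters move forward 1 place in the alphabet; r, s, t, u, v, w → x.
Second component: perfect squares: 3², 4², 5², …; 9, 16, 25, 36, 49, 64 → 81.
So the next tag is x.81.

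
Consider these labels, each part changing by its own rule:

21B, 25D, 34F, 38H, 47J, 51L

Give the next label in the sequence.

First component — alternating steps +4, +9, +4, +9, …: 21, 25, 34, 38, 47, 51 → 60.
Letter: letters move forward 2 places in the alphabet; B, D, F, H, J, L → N.
Putting it together: 60N.

60N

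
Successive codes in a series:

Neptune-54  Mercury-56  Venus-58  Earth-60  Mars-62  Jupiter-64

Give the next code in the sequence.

Saturn-66

Planet: runs through the planets Mercury→Neptune; Neptune, Mercury, Venus, Earth, Mars, Jupiter → Saturn.
Second component — +2 each step: 54, 56, 58, 60, 62, 64 → 66.
Putting it together: Saturn-66.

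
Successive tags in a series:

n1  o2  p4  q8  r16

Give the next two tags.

Letter — letters move forward 1 place in the alphabet: n, o, p, q, r → s → t.
Second component — ×2 each step: 1, 2, 4, 8, 16 → 32 → 64.
So the next two tags are s32 and t64.

s32, t64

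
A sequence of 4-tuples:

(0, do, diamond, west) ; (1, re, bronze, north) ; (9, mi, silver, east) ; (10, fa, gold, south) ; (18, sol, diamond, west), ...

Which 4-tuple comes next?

(19, la, bronze, north)

First value: alternating steps +1, +8, +1, +8, …, so 0, 1, 9, 10, 18 → 19.
Note goes do, re, mi, fa, sol → la (runs through the solfège scale do→ti).
Rank: diamond, bronze, silver, gold, diamond → bronze (repeats diamond → bronze → silver → gold).
Direction: west, north, east, south, west → north (repeats west → north → east → south).
So the next 4-tuple is (19, la, bronze, north).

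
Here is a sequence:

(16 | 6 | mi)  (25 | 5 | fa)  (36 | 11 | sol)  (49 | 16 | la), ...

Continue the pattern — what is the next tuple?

(64 | 27 | ti)

First component goes 16, 25, 36, 49 → 64 (perfect squares: 4², 5², 6², …).
Second component: each term is the sum of the two before it; 6, 5, 11, 16 → 27.
For the note, runs through the solfège scale do→ti: mi, fa, sol, la → ti.
So the next tuple is (64 | 27 | ti).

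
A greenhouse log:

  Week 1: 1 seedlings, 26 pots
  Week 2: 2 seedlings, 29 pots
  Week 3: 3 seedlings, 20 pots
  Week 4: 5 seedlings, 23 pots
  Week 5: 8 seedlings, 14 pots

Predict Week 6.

Seedlings — each term is the sum of the two before it: 1, 2, 3, 5, 8 → 13.
Pots goes 26, 29, 20, 23, 14 → 17 (alternating steps +3, −9, +3, −9, …).
Combining the parts gives 13 seedlings, 17 pots.

13 seedlings, 17 pots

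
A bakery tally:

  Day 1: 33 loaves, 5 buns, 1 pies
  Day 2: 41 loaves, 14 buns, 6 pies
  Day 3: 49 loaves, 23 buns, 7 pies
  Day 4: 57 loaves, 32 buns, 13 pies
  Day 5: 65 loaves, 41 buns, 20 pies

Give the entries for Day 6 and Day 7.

73 loaves, 50 buns, 33 pies; 81 loaves, 59 buns, 53 pies

Loaves: +8 each step; 33, 41, 49, 57, 65 → 73 → 81.
For the buns, +9 each step: 5, 14, 23, 32, 41 → 50 → 59.
Pies: each term is the sum of the two before it, so 1, 6, 7, 13, 20 → 33 → 53.
Putting the parts together: 73 loaves, 50 buns, 33 pies and then 81 loaves, 59 buns, 53 pies.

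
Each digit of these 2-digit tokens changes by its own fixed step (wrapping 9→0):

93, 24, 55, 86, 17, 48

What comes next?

First digit: +3 each step, mod 10; 9, 2, 5, 8, 1, 4 → 7.
Second digit: 3, 4, 5, 6, 7, 8 → 9 (+1 each step, mod 10).
Combining the parts gives 79.

79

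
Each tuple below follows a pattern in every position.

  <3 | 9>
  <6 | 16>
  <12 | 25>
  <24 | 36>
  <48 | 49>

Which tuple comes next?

<96 | 64>

First coordinate goes 3, 6, 12, 24, 48 → 96 (×2 each step).
Second coordinate: perfect squares: 3², 4², 5², …, so 9, 16, 25, 36, 49 → 64.
So the next tuple is <96 | 64>.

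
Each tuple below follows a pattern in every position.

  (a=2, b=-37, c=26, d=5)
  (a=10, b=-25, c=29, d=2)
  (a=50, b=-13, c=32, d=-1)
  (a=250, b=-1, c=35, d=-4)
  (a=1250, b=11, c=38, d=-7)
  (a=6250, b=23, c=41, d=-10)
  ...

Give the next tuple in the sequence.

(a=31250, b=35, c=44, d=-13)

A goes 2, 10, 50, 250, 1250, 6250 → 31250 (×5 each step).
B: +12 each step, so -37, -25, -13, -1, 11, 23 → 35.
C: +3 each step; 26, 29, 32, 35, 38, 41 → 44.
D goes 5, 2, -1, -4, -7, -10 → -13 (together with the c always sums to 31).
Combining the parts gives (a=31250, b=35, c=44, d=-13).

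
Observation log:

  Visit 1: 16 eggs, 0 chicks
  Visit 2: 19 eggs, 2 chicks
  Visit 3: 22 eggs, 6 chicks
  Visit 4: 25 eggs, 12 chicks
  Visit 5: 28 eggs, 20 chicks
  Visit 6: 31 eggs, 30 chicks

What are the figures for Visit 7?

Eggs: +3 each step; 16, 19, 22, 25, 28, 31 → 34.
Chicks goes 0, 2, 6, 12, 20, 30 → 42 (differences are 2, 4, 6, … (increasing by 2 each time)).
Putting it together: 34 eggs, 42 chicks.

34 eggs, 42 chicks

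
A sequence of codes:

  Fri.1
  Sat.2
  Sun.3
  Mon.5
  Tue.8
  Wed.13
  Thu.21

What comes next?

Fri.34

Day: runs through the weekdays Mon→Sun; Fri, Sat, Sun, Mon, Tue, Wed, Thu → Fri.
Second component goes 1, 2, 3, 5, 8, 13, 21 → 34 (each term is the sum of the two before it).
Combining the parts gives Fri.34.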